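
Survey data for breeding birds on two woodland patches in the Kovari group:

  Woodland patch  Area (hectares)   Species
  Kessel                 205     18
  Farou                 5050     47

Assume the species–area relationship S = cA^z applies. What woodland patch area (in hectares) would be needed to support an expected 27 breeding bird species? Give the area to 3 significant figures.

794 hectares

z = ln(47/18) / ln(5050/205) = 0.9598 / 3.2041 = 0.2995
c = 18 / 205^0.2995 = 18 / 4.926 = 3.654
A = (27/3.654)^(1/0.2995) ⇒ ln A = ln(7.389)/0.2995 = 6.6766
A = e^6.6766 ≈ 793.6 hectares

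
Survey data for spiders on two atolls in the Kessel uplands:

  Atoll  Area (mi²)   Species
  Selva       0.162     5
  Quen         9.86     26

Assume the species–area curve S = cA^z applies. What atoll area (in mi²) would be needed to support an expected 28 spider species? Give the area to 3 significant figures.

z = ln(26/5) / ln(9.86/0.162) = 1.6487 / 4.1086 = 0.4013
c = 5 / 0.162^0.4013 = 5 / 0.4817 = 10.38
A = (28/10.38)^(1/0.4013) ⇒ ln A = ln(2.698)/0.4013 = 2.4732
A = e^2.4732 ≈ 11.86 mi²

11.9 mi²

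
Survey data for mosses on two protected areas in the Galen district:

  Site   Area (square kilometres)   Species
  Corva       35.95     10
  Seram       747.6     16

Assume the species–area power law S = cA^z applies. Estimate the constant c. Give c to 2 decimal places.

5.74

z = ln(S₂/S₁) / ln(A₂/A₁) = ln(16/10) / ln(747.6/35.95) = 0.4700 / 3.0347 = 0.1549
c = S₁ / A₁^z = 10 / 35.95^0.1549 = 10 / 1.742 = 5.742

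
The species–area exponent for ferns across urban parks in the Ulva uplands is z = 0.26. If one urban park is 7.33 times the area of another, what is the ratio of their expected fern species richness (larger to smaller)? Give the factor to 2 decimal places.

S₂/S₁ = (A₂/A₁)^z = 7.33^0.26
ln(S₂/S₁) = 0.26 × ln 7.33 = 0.26 × 1.9920 = 0.5179
S₂/S₁ = e^0.5179 ≈ 1.679

1.68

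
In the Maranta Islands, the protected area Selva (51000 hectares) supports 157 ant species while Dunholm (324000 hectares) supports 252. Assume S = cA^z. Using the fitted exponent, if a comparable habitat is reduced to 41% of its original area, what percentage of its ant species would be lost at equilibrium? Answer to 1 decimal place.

20.4%

z = ln(252/157) / ln(324000/51000) = 0.4732 / 1.8489 = 0.2559
S_new/S_old = (A_new/A_old)^z = 0.41^0.2559 = exp(0.2559 × -0.8916) = 0.796
Fraction lost = 1 − 0.796 = 0.204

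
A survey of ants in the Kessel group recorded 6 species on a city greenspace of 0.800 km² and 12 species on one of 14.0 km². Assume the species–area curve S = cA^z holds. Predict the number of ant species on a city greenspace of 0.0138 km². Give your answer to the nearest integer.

2

z = ln(12/6) / ln(14/0.8) = 0.6931 / 2.8622 = 0.2422
c = 6 / 0.8^0.2422 = 6 / 0.9474 = 6.333
S₃ = 6.333 × 0.0138^0.2422 = 6.333 × 0.3544 ≈ 2.245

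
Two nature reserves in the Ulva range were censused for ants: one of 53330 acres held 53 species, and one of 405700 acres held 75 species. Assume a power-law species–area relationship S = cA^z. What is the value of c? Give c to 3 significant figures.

z = ln(S₂/S₁) / ln(A₂/A₁) = ln(75/53) / ln(405700/53330) = 0.3472 / 2.0291 = 0.1711
c = S₁ / A₁^z = 53 / 53330^0.1711 = 53 / 6.439 = 8.231

8.23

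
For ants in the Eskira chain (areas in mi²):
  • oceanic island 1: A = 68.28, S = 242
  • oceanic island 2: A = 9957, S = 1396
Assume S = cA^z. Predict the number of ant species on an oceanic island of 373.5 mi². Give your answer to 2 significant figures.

440

z = ln(1396/242) / ln(9957/68.28) = 1.7524 / 4.9824 = 0.3517
c = 242 / 68.28^0.3517 = 242 / 4.417 = 54.78
S₃ = 54.78 × 373.5^0.3517 = 54.78 × 8.03 ≈ 439.9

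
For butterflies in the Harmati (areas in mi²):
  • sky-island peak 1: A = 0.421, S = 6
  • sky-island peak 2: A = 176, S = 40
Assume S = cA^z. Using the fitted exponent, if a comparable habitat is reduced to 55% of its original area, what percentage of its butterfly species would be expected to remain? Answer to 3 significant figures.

82.9%

z = ln(40/6) / ln(176/0.421) = 1.8971 / 6.0356 = 0.3143
S_new/S_old = (A_new/A_old)^z = 0.55^0.3143 = exp(0.3143 × -0.5978) = 0.8287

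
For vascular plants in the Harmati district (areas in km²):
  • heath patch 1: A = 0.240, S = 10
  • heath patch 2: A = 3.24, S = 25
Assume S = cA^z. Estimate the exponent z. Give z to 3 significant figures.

Taking logs: ln S = ln c + z ln A, so z = (ln S₂ − ln S₁)/(ln A₂ − ln A₁).
z = ln(25/10) / ln(3.24/0.24) = ln(2.5) / ln(13.5) = 0.9163 / 2.6027 = 0.3521

0.352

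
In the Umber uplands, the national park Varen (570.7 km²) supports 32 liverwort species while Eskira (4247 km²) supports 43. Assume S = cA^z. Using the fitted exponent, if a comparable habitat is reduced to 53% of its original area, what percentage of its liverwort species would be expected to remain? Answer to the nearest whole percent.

91%

z = ln(43/32) / ln(4247/570.7) = 0.2955 / 2.0071 = 0.1472
S_new/S_old = (A_new/A_old)^z = 0.53^0.1472 = exp(0.1472 × -0.6349) = 0.9108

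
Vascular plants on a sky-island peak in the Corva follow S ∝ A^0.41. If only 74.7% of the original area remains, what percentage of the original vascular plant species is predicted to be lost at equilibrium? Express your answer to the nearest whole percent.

S_new/S_old = (A_new/A_old)^z = 0.747^0.41
= exp(0.41 × ln 0.747) = exp(0.41 × -0.2917) = exp(-0.1196) ≈ 0.8873
Fraction lost = 1 − 0.8873 = 0.1127

11%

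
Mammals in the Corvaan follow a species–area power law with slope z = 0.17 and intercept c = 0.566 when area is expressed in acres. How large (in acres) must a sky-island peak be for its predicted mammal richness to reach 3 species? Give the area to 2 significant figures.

18000 acres

3 = 0.566 × A^0.17  ⇒  A^0.17 = 3/0.566 = 5.3
ln A = ln(5.3) / 0.17 = 1.6678 / 0.17 = 9.8104
A = e^9.8104 ≈ 18223 acres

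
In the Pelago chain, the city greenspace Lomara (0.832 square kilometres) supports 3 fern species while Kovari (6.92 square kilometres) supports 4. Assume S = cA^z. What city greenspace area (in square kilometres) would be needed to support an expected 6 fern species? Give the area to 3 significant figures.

z = ln(4/3) / ln(6.92/0.832) = 0.2877 / 2.1183 = 0.1358
c = 3 / 0.832^0.1358 = 3 / 0.9753 = 3.076
A = (6/3.076)^(1/0.1358) ⇒ ln A = ln(1.951)/0.1358 = 4.9200
A = e^4.9200 ≈ 137 square kilometres

137 square kilometres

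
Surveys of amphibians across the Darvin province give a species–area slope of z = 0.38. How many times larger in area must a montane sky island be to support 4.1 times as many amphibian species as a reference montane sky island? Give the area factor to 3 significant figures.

41.0

(A₂/A₁)^0.38 = 4.1, so A₂/A₁ = 4.1^(1/0.38) = 4.1^2.632
ln(A₂/A₁) = ln 4.1 / 0.38 = 1.4110 / 0.38 = 3.7131
A₂/A₁ = e^3.7131 ≈ 40.98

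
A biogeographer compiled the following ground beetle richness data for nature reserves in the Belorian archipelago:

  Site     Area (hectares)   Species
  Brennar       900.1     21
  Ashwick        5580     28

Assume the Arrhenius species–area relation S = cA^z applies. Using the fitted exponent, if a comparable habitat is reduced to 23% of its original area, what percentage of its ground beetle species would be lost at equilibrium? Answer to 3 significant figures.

z = ln(28/21) / ln(5580/900.1) = 0.2877 / 1.8244 = 0.1577
S_new/S_old = (A_new/A_old)^z = 0.23^0.1577 = exp(0.1577 × -1.4697) = 0.7932
Fraction lost = 1 − 0.7932 = 0.2068

20.7%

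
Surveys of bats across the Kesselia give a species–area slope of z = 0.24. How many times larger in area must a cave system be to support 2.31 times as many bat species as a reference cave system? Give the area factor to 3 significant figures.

(A₂/A₁)^0.24 = 2.31, so A₂/A₁ = 2.31^(1/0.24) = 2.31^4.167
ln(A₂/A₁) = ln 2.31 / 0.24 = 0.8372 / 0.24 = 3.4885
A₂/A₁ = e^3.4885 ≈ 32.74

32.7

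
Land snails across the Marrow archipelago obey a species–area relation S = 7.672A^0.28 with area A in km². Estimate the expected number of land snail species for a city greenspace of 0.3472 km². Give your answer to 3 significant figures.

5.71

S = 7.672 × 0.3472^0.28
ln S = ln 7.672 + 0.28 × ln 0.3472 = 2.0376 + 0.28 × -1.0579 = 1.7414
S = e^1.7414 ≈ 5.705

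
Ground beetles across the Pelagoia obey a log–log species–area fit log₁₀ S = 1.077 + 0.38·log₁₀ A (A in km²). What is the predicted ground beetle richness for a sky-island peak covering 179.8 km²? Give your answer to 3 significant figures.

S = 11.94 × 179.8^0.38
ln S = ln 11.94 + 0.38 × ln 179.8 = 2.4799 + 0.38 × 5.1918 = 4.4528
S = e^4.4528 ≈ 85.87

85.9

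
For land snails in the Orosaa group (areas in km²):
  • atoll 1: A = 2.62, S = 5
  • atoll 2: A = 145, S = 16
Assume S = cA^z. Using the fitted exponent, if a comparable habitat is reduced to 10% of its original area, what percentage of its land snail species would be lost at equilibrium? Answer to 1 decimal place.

48.7%

z = ln(16/5) / ln(145/2.62) = 1.1632 / 4.0136 = 0.2898
S_new/S_old = (A_new/A_old)^z = 0.1^0.2898 = exp(0.2898 × -2.3026) = 0.5131
Fraction lost = 1 − 0.5131 = 0.4869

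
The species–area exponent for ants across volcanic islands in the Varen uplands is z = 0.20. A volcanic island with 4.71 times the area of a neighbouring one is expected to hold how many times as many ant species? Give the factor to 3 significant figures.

1.36

S₂/S₁ = (A₂/A₁)^z = 4.71^0.2
ln(S₂/S₁) = 0.2 × ln 4.71 = 0.2 × 1.5497 = 0.3099
S₂/S₁ = e^0.3099 ≈ 1.363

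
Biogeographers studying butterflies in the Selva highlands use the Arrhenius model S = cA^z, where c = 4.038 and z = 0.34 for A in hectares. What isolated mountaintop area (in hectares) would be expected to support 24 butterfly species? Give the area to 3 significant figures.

24 = 4.038 × A^0.34  ⇒  A^0.34 = 24/4.038 = 5.944
ln A = ln(5.944) / 0.34 = 1.7823 / 0.34 = 5.2421
A = e^5.2421 ≈ 189.1 hectares

189 hectares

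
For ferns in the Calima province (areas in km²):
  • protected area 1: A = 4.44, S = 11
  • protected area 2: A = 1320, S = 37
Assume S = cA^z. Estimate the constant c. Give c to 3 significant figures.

z = ln(S₂/S₁) / ln(A₂/A₁) = ln(37/11) / ln(1320/4.44) = 1.2130 / 5.6947 = 0.2130
c = S₁ / A₁^z = 11 / 4.44^0.2130 = 11 / 1.374 = 8.007

8.01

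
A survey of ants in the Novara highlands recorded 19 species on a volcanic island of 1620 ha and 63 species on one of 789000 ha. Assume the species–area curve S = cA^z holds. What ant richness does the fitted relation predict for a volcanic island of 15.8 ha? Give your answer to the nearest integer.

8

z = ln(63/19) / ln(789000/1620) = 1.1987 / 6.1883 = 0.1937
c = 19 / 1620^0.1937 = 19 / 4.185 = 4.54
S₃ = 4.54 × 15.8^0.1937 = 4.54 × 1.707 ≈ 7.749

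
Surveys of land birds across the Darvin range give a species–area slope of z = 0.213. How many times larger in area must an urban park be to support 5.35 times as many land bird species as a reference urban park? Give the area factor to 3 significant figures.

(A₂/A₁)^0.213 = 5.35, so A₂/A₁ = 5.35^(1/0.213) = 5.35^4.695
ln(A₂/A₁) = ln 5.35 / 0.213 = 1.6771 / 0.213 = 7.8737
A₂/A₁ = e^7.8737 ≈ 2627

2630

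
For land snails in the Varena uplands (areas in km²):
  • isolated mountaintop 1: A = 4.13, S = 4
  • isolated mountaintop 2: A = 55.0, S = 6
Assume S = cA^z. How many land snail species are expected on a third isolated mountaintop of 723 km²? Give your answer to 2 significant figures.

9.0

z = ln(6/4) / ln(55/4.13) = 0.4055 / 2.5891 = 0.1566
c = 4 / 4.13^0.1566 = 4 / 1.249 = 3.203
S₃ = 3.203 × 723^0.1566 = 3.203 × 2.804 ≈ 8.982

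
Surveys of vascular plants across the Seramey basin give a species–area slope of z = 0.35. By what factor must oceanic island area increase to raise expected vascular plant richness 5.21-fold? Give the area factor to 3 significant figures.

(A₂/A₁)^0.35 = 5.21, so A₂/A₁ = 5.21^(1/0.35) = 5.21^2.857
ln(A₂/A₁) = ln 5.21 / 0.35 = 1.6506 / 0.35 = 4.7159
A₂/A₁ = e^4.7159 ≈ 111.7

112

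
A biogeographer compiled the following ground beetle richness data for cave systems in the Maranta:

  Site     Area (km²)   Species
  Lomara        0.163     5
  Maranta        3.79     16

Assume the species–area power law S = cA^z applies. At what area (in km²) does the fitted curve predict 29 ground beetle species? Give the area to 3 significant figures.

18.9 km²

z = ln(16/5) / ln(3.79/0.163) = 1.1632 / 3.1464 = 0.3697
c = 5 / 0.163^0.3697 = 5 / 0.5114 = 9.777
A = (29/9.777)^(1/0.3697) ⇒ ln A = ln(2.966)/0.3697 = 2.9411
A = e^2.9411 ≈ 18.94 km²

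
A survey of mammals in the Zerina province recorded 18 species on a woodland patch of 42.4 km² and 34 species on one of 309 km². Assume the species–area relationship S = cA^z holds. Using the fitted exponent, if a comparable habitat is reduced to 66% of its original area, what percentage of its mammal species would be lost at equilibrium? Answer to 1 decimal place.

z = ln(34/18) / ln(309/42.4) = 0.6360 / 1.9862 = 0.3202
S_new/S_old = (A_new/A_old)^z = 0.66^0.3202 = exp(0.3202 × -0.4155) = 0.8754
Fraction lost = 1 − 0.8754 = 0.1246

12.5%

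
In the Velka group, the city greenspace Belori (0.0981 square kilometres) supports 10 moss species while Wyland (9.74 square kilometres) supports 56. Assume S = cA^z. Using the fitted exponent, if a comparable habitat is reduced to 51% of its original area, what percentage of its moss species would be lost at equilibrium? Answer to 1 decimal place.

22.3%

z = ln(56/10) / ln(9.74/0.0981) = 1.7228 / 4.5980 = 0.3747
S_new/S_old = (A_new/A_old)^z = 0.51^0.3747 = exp(0.3747 × -0.6733) = 0.777
Fraction lost = 1 − 0.777 = 0.223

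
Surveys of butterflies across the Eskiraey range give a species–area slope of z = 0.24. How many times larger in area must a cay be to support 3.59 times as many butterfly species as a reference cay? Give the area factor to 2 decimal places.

(A₂/A₁)^0.24 = 3.59, so A₂/A₁ = 3.59^(1/0.24) = 3.59^4.167
ln(A₂/A₁) = ln 3.59 / 0.24 = 1.2782 / 0.24 = 5.3256
A₂/A₁ = e^5.3256 ≈ 205.5

205.54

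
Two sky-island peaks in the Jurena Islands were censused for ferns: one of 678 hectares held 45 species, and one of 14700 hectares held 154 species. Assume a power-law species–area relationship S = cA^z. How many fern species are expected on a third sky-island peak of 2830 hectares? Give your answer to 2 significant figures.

z = ln(154/45) / ln(14700/678) = 1.2303 / 3.0765 = 0.3999
c = 45 / 678^0.3999 = 45 / 13.56 = 3.319
S₃ = 3.319 × 2830^0.3999 = 3.319 × 24.01 ≈ 79.68

80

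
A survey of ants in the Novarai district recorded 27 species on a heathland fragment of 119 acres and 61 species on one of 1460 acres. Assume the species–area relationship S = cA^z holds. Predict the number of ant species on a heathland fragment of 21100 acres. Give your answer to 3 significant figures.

z = ln(61/27) / ln(1460/119) = 0.8150 / 2.5071 = 0.3251
c = 27 / 119^0.3251 = 27 / 4.729 = 5.71
S₃ = 5.71 × 21100^0.3251 = 5.71 × 25.46 ≈ 145.4

145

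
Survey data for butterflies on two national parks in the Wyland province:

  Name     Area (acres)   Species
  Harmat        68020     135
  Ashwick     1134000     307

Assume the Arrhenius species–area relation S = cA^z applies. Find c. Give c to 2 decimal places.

5.24

z = ln(S₂/S₁) / ln(A₂/A₁) = ln(307/135) / ln(1134000/68020) = 0.8216 / 2.8137 = 0.2920
c = S₁ / A₁^z = 135 / 68020^0.2920 = 135 / 25.77 = 5.239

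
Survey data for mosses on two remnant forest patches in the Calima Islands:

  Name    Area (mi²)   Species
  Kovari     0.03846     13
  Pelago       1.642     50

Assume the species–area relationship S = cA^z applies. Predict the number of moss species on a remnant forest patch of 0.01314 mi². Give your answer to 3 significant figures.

z = ln(50/13) / ln(1.642/0.03846) = 1.3471 / 3.7541 = 0.3588
c = 13 / 0.03846^0.3588 = 13 / 0.3106 = 41.85
S₃ = 41.85 × 0.01314^0.3588 = 41.85 × 0.2113 ≈ 8.843

8.84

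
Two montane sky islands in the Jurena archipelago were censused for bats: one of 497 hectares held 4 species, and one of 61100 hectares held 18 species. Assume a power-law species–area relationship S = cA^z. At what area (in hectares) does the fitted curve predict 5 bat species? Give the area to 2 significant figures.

z = ln(18/4) / ln(61100/497) = 1.5041 / 4.8117 = 0.3126
c = 4 / 497^0.3126 = 4 / 6.964 = 0.5744
A = (5/0.5744)^(1/0.3126) ⇒ ln A = ln(8.705)/0.3126 = 6.9224
A = e^6.9224 ≈ 1015 hectares

1000 hectares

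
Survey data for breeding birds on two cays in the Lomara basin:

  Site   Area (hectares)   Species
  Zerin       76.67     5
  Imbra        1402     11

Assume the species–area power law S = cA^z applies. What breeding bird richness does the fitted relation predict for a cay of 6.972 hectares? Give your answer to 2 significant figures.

2.6

z = ln(11/5) / ln(1402/76.67) = 0.7885 / 2.9061 = 0.2713
c = 5 / 76.67^0.2713 = 5 / 3.246 = 1.54
S₃ = 1.54 × 6.972^0.2713 = 1.54 × 1.694 ≈ 2.609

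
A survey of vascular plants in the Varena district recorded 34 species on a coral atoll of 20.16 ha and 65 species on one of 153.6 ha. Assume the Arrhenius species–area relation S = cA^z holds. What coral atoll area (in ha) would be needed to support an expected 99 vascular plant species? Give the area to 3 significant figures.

z = ln(65/34) / ln(153.6/20.16) = 0.6480 / 2.0307 = 0.3191
c = 34 / 20.16^0.3191 = 34 / 2.608 = 13.04
A = (99/13.04)^(1/0.3191) ⇒ ln A = ln(7.594)/0.3191 = 6.3528
A = e^6.3528 ≈ 574.1 ha

574 ha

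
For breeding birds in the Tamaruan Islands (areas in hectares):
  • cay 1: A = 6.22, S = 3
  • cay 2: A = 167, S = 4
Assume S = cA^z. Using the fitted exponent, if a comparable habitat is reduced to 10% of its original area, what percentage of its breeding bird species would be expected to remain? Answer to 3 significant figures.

z = ln(4/3) / ln(167/6.22) = 0.2877 / 3.2902 = 0.0874
S_new/S_old = (A_new/A_old)^z = 0.1^0.0874 = exp(0.0874 × -2.3026) = 0.8176

81.8%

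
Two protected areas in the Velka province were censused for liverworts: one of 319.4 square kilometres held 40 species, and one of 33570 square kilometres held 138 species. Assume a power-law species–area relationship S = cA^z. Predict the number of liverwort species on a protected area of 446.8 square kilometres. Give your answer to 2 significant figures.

44

z = ln(138/40) / ln(33570/319.4) = 1.2384 / 4.6549 = 0.2660
c = 40 / 319.4^0.2660 = 40 / 4.637 = 8.626
S₃ = 8.626 × 446.8^0.2660 = 8.626 × 5.07 ≈ 43.74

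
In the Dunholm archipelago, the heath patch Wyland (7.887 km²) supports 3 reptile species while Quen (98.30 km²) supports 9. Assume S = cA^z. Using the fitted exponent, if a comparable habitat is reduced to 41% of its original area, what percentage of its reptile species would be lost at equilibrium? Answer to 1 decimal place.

z = ln(9/3) / ln(98.3/7.887) = 1.0986 / 2.5228 = 0.4355
S_new/S_old = (A_new/A_old)^z = 0.41^0.4355 = exp(0.4355 × -0.8916) = 0.6782
Fraction lost = 1 − 0.6782 = 0.3218

32.2%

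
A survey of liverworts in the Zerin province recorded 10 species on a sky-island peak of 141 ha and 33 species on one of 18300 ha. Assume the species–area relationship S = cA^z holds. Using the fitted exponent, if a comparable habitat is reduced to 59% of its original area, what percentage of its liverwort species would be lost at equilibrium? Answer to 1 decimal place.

12.1%

z = ln(33/10) / ln(18300/141) = 1.1939 / 4.8659 = 0.2454
S_new/S_old = (A_new/A_old)^z = 0.59^0.2454 = exp(0.2454 × -0.5276) = 0.8786
Fraction lost = 1 − 0.8786 = 0.1214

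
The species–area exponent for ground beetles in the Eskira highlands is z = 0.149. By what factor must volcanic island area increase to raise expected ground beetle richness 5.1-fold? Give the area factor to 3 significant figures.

(A₂/A₁)^0.149 = 5.1, so A₂/A₁ = 5.1^(1/0.149) = 5.1^6.711
ln(A₂/A₁) = ln 5.1 / 0.149 = 1.6292 / 0.149 = 10.9345
A₂/A₁ = e^10.9345 ≈ 56078

56100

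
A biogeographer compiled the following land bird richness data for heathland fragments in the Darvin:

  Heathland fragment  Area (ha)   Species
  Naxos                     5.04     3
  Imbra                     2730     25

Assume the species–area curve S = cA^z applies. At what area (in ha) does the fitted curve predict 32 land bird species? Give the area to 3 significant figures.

5680 ha

z = ln(25/3) / ln(2730/5.04) = 2.1203 / 6.2947 = 0.3368
c = 3 / 5.04^0.3368 = 3 / 1.724 = 1.74
A = (32/1.74)^(1/0.3368) ⇒ ln A = ln(18.39)/0.3368 = 8.6449
A = e^8.6449 ≈ 5681 ha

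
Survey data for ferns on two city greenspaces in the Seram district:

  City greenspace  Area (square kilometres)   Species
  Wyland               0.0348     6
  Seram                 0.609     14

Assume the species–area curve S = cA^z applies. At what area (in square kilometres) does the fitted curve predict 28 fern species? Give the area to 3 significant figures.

z = ln(14/6) / ln(0.609/0.0348) = 0.8473 / 2.8622 = 0.2960
c = 6 / 0.0348^0.2960 = 6 / 0.3701 = 16.21
A = (28/16.21)^(1/0.2960) ⇒ ln A = ln(1.727)/0.2960 = 1.8455
A = e^1.8455 ≈ 6.332 square kilometres

6.33 square kilometres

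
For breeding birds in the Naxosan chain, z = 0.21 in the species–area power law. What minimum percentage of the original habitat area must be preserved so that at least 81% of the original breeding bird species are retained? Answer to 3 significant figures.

Need (A_new/A_old)^0.21 = 0.81, so A_new/A_old = 0.81^(1/0.21) = 0.81^4.762
ln(A_new/A_old) = ln 0.81 / 0.21 = -0.2107 / 0.21 = -1.0034
A_new/A_old = e^-1.0034 ≈ 0.3666

36.7%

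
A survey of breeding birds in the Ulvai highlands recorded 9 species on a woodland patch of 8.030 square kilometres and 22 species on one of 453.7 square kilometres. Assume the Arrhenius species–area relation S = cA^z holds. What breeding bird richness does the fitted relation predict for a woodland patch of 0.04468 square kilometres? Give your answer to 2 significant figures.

2.8

z = ln(22/9) / ln(453.7/8.03) = 0.8938 / 4.0343 = 0.2216
c = 9 / 8.03^0.2216 = 9 / 1.587 = 5.673
S₃ = 5.673 × 0.04468^0.2216 = 5.673 × 0.5023 ≈ 2.849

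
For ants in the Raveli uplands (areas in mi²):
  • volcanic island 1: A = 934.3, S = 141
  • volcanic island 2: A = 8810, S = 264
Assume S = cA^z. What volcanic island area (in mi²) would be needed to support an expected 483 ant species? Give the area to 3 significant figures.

z = ln(264/141) / ln(8810/934.3) = 0.6272 / 2.2438 = 0.2795
c = 141 / 934.3^0.2795 = 141 / 6.765 = 20.84
A = (483/20.84)^(1/0.2795) ⇒ ln A = ln(23.18)/0.2795 = 11.2448
A = e^11.2448 ≈ 76479 mi²

76500 mi²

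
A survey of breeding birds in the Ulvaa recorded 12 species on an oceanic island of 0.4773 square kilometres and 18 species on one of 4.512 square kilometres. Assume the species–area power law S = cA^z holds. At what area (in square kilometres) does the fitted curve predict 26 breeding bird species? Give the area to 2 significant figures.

35 square kilometres

z = ln(18/12) / ln(4.512/0.4773) = 0.4055 / 2.2464 = 0.1805
c = 12 / 0.4773^0.1805 = 12 / 0.875 = 13.71
A = (26/13.71)^(1/0.1805) ⇒ ln A = ln(1.896)/0.1805 = 3.5440
A = e^3.5440 ≈ 34.61 square kilometres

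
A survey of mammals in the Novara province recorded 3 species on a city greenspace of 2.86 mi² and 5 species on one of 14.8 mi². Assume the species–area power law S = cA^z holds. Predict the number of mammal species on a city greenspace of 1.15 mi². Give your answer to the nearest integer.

2

z = ln(5/3) / ln(14.8/2.86) = 0.5108 / 1.6438 = 0.3108
c = 3 / 2.86^0.3108 = 3 / 1.386 = 2.164
S₃ = 2.164 × 1.15^0.3108 = 2.164 × 1.044 ≈ 2.26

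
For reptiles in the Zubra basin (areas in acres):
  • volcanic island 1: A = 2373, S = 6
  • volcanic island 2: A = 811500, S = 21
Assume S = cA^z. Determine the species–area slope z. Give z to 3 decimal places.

0.215

Taking logs: ln S = ln c + z ln A, so z = (ln S₂ − ln S₁)/(ln A₂ − ln A₁).
z = ln(21/6) / ln(811500/2373) = ln(3.5) / ln(342) = 1.2528 / 5.8347 = 0.2147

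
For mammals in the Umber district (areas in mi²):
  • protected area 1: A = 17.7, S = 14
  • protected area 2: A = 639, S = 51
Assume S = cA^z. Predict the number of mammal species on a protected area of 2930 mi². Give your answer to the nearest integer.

88

z = ln(51/14) / ln(639/17.7) = 1.2928 / 3.5863 = 0.3605
c = 14 / 17.7^0.3605 = 14 / 2.817 = 4.969
S₃ = 4.969 × 2930^0.3605 = 4.969 × 17.77 ≈ 88.3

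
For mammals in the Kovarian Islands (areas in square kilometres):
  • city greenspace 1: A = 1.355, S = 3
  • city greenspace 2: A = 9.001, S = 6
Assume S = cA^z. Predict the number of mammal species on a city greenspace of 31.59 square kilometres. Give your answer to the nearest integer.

10

z = ln(6/3) / ln(9.001/1.355) = 0.6931 / 1.8935 = 0.3661
c = 3 / 1.355^0.3661 = 3 / 1.118 = 2.684
S₃ = 2.684 × 31.59^0.3661 = 2.684 × 3.539 ≈ 9.501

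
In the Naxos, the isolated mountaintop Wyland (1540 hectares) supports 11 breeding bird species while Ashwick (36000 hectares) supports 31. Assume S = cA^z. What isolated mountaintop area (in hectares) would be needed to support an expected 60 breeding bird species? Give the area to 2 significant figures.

z = ln(31/11) / ln(36000/1540) = 1.0361 / 3.1517 = 0.3287
c = 11 / 1540^0.3287 = 11 / 11.16 = 0.9852
A = (60/0.9852)^(1/0.3287) ⇒ ln A = ln(60.9)/0.3287 = 12.5000
A = e^12.5000 ≈ 268350 hectares

270000 hectares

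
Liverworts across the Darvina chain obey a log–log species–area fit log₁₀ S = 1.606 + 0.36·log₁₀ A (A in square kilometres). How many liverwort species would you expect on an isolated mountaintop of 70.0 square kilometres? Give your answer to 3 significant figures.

186

S = 40.36 × 70^0.36
ln S = ln 40.36 + 0.36 × ln 70 = 3.6980 + 0.36 × 4.2485 = 5.2274
S = e^5.2274 ≈ 186.3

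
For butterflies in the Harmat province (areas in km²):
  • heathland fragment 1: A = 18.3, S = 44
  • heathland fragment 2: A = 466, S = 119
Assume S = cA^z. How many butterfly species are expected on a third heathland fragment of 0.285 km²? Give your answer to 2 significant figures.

z = ln(119/44) / ln(466/18.3) = 0.9949 / 3.2373 = 0.3073
c = 44 / 18.3^0.3073 = 44 / 2.443 = 18.01
S₃ = 18.01 × 0.285^0.3073 = 18.01 × 0.6799 ≈ 12.24

12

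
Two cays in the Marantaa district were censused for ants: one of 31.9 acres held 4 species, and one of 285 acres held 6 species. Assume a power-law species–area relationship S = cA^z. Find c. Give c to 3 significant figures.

2.11

z = ln(S₂/S₁) / ln(A₂/A₁) = ln(6/4) / ln(285/31.9) = 0.4055 / 2.1899 = 0.1852
c = S₁ / A₁^z = 4 / 31.9^0.1852 = 4 / 1.899 = 2.107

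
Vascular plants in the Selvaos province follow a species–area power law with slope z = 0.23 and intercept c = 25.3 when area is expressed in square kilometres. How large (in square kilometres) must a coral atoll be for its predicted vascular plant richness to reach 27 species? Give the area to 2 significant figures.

27 = 25.3 × A^0.23  ⇒  A^0.23 = 27/25.3 = 1.067
ln A = ln(1.067) / 0.23 = 0.0650 / 0.23 = 0.2827
A = e^0.2827 ≈ 1.327 square kilometres

1.3 square kilometres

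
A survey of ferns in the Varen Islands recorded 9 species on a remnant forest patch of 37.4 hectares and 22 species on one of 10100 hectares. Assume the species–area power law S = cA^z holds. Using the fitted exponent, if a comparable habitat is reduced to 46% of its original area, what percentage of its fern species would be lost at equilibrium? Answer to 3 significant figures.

z = ln(22/9) / ln(10100/37.4) = 0.8938 / 5.5986 = 0.1596
S_new/S_old = (A_new/A_old)^z = 0.46^0.1596 = exp(0.1596 × -0.7765) = 0.8834
Fraction lost = 1 − 0.8834 = 0.1166

11.7%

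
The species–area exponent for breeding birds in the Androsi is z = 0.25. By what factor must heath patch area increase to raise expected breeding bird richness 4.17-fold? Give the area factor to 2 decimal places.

(A₂/A₁)^0.25 = 4.17, so A₂/A₁ = 4.17^(1/0.25) = 4.17^4
ln(A₂/A₁) = ln 4.17 / 0.25 = 1.4279 / 0.25 = 5.7117
A₂/A₁ = e^5.7117 ≈ 302.4

302.37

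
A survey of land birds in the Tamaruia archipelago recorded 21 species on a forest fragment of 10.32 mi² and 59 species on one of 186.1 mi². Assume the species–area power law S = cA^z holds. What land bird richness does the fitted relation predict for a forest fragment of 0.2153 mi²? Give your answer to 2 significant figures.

z = ln(59/21) / ln(186.1/10.32) = 1.0330 / 2.8922 = 0.3572
c = 21 / 10.32^0.3572 = 21 / 2.302 = 9.123
S₃ = 9.123 × 0.2153^0.3572 = 9.123 × 0.5778 ≈ 5.272

5.3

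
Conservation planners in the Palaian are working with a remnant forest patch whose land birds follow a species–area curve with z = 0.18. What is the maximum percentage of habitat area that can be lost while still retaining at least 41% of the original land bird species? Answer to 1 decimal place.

99.3%

Need (A_new/A_old)^0.18 = 0.41, so A_new/A_old = 0.41^(1/0.18) = 0.41^5.556
ln(A_new/A_old) = ln 0.41 / 0.18 = -0.8916 / 0.18 = -4.9533
A_new/A_old = e^-4.9533 ≈ 0.00706
Fraction that can be lost = 1 − 0.00706 = 0.9929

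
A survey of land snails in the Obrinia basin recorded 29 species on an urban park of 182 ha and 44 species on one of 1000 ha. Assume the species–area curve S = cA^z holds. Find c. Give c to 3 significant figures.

8.12

z = ln(S₂/S₁) / ln(A₂/A₁) = ln(44/29) / ln(1000/182) = 0.4169 / 1.7037 = 0.2447
c = S₁ / A₁^z = 29 / 182^0.2447 = 29 / 3.573 = 8.117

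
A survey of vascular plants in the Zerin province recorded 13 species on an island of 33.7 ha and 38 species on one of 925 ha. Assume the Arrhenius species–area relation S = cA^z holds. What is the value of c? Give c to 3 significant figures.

4.16

z = ln(S₂/S₁) / ln(A₂/A₁) = ln(38/13) / ln(925/33.7) = 1.0726 / 3.3123 = 0.3238
c = S₁ / A₁^z = 13 / 33.7^0.3238 = 13 / 3.124 = 4.161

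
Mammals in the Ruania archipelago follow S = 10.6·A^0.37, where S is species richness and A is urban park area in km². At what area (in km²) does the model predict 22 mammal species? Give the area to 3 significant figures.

22 = 10.6 × A^0.37  ⇒  A^0.37 = 22/10.6 = 2.075
ln A = ln(2.075) / 0.37 = 0.7302 / 0.37 = 1.9735
A = e^1.9735 ≈ 7.196 km²

7.20 km²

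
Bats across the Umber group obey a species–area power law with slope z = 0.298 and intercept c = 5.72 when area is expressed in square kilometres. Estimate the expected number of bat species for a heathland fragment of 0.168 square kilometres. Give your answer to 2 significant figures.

S = 5.72 × 0.168^0.298
ln S = ln 5.72 + 0.298 × ln 0.168 = 1.7440 + 0.298 × -1.7838 = 1.2124
S = e^1.2124 ≈ 3.362

3.4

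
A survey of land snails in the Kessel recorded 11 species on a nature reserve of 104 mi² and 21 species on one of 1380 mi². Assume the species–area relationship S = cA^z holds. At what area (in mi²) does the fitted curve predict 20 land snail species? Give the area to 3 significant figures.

1140 mi²

z = ln(21/11) / ln(1380/104) = 0.6466 / 2.5854 = 0.2501
c = 11 / 104^0.2501 = 11 / 3.195 = 3.443
A = (20/3.443)^(1/0.2501) ⇒ ln A = ln(5.809)/0.2501 = 7.0348
A = e^7.0348 ≈ 1135 mi²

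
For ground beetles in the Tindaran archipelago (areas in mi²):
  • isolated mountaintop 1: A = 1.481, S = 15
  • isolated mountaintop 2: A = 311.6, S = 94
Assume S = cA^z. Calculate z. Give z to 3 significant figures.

Taking logs: ln S = ln c + z ln A, so z = (ln S₂ − ln S₁)/(ln A₂ − ln A₁).
z = ln(94/15) / ln(311.6/1.481) = ln(6.267) / ln(210.4) = 1.8352 / 5.3490 = 0.3431

0.343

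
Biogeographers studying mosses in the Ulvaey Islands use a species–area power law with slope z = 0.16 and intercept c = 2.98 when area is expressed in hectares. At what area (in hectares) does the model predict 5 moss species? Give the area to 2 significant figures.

5 = 2.98 × A^0.16  ⇒  A^0.16 = 5/2.98 = 1.678
ln A = ln(1.678) / 0.16 = 0.5175 / 0.16 = 3.2345
A = e^3.2345 ≈ 25.39 hectares

25 hectares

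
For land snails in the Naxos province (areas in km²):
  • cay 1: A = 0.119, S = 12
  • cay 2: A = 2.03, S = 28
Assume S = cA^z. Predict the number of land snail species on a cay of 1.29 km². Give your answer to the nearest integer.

z = ln(28/12) / ln(2.03/0.119) = 0.8473 / 2.8367 = 0.2987
c = 12 / 0.119^0.2987 = 12 / 0.5295 = 22.66
S₃ = 22.66 × 1.29^0.2987 = 22.66 × 1.079 ≈ 24.45

24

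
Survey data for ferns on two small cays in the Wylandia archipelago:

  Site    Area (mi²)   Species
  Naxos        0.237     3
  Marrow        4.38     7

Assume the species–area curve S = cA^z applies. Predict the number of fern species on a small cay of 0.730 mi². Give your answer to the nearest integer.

4

z = ln(7/3) / ln(4.38/0.237) = 0.8473 / 2.9167 = 0.2905
c = 3 / 0.237^0.2905 = 3 / 0.6582 = 4.558
S₃ = 4.558 × 0.73^0.2905 = 4.558 × 0.9126 ≈ 4.16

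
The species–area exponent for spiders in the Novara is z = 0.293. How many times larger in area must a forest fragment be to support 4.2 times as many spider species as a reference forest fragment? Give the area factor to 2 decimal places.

134.01

(A₂/A₁)^0.293 = 4.2, so A₂/A₁ = 4.2^(1/0.293) = 4.2^3.413
ln(A₂/A₁) = ln 4.2 / 0.293 = 1.4351 / 0.293 = 4.8979
A₂/A₁ = e^4.8979 ≈ 134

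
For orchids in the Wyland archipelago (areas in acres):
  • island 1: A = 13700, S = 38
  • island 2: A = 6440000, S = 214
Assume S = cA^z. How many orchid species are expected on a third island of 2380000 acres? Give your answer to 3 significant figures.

z = ln(214/38) / ln(6440000/13700) = 1.7284 / 6.1529 = 0.2809
c = 38 / 13700^0.2809 = 38 / 14.52 = 2.617
S₃ = 2.617 × 2380000^0.2809 = 2.617 × 61.83 ≈ 161.8

162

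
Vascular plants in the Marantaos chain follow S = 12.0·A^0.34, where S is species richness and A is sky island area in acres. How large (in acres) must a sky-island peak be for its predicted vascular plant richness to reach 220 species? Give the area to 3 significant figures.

5190 acres

220 = 12 × A^0.34  ⇒  A^0.34 = 220/12 = 18.33
ln A = ln(18.33) / 0.34 = 2.9087 / 0.34 = 8.5551
A = e^8.5551 ≈ 5193 acres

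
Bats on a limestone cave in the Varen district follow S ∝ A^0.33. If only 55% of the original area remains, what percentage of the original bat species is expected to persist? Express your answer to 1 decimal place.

S_new/S_old = (A_new/A_old)^z = 0.55^0.33
= exp(0.33 × ln 0.55) = exp(0.33 × -0.5978) = exp(-0.1973) ≈ 0.821

82.1%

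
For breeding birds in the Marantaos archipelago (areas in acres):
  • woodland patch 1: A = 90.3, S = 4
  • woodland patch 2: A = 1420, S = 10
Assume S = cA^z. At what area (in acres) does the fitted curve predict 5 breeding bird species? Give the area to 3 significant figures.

177 acres

z = ln(10/4) / ln(1420/90.3) = 0.9163 / 2.7553 = 0.3326
c = 4 / 90.3^0.3326 = 4 / 4.471 = 0.8947
A = (5/0.8947)^(1/0.3326) ⇒ ln A = ln(5.588)/0.3326 = 5.1741
A = e^5.1741 ≈ 176.6 acres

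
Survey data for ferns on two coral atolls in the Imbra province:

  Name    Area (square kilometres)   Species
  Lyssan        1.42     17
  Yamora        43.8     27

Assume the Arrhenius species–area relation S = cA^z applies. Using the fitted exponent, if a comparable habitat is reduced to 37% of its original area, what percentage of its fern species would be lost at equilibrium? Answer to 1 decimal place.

z = ln(27/17) / ln(43.8/1.42) = 0.4626 / 3.4290 = 0.1349
S_new/S_old = (A_new/A_old)^z = 0.37^0.1349 = exp(0.1349 × -0.9943) = 0.8745
Fraction lost = 1 − 0.8745 = 0.1255

12.6%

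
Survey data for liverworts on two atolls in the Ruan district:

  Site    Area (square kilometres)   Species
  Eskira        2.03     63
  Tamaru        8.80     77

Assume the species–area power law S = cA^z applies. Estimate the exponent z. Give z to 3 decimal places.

Taking logs: ln S = ln c + z ln A, so z = (ln S₂ − ln S₁)/(ln A₂ − ln A₁).
z = ln(77/63) / ln(8.8/2.03) = ln(1.222) / ln(4.335) = 0.2007 / 1.4667 = 0.1368

0.137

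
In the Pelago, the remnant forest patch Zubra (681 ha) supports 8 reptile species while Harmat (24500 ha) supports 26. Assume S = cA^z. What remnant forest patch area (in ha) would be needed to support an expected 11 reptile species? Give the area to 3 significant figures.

z = ln(26/8) / ln(24500/681) = 1.1787 / 3.5829 = 0.3290
c = 8 / 681^0.3290 = 8 / 8.551 = 0.9356
A = (11/0.9356)^(1/0.3290) ⇒ ln A = ln(11.76)/0.3290 = 7.4916
A = e^7.4916 ≈ 1793 ha

1790 ha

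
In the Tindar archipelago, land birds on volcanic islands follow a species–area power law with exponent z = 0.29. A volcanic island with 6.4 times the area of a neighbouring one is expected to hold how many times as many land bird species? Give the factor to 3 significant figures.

1.71

S₂/S₁ = (A₂/A₁)^z = 6.4^0.29
ln(S₂/S₁) = 0.29 × ln 6.4 = 0.29 × 1.8563 = 0.5383
S₂/S₁ = e^0.5383 ≈ 1.713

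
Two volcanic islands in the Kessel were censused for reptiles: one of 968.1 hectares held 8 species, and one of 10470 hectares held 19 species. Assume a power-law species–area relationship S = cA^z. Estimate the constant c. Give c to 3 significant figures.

z = ln(S₂/S₁) / ln(A₂/A₁) = ln(19/8) / ln(10470/968.1) = 0.8650 / 2.3809 = 0.3633
c = S₁ / A₁^z = 8 / 968.1^0.3633 = 8 / 12.16 = 0.6581

0.658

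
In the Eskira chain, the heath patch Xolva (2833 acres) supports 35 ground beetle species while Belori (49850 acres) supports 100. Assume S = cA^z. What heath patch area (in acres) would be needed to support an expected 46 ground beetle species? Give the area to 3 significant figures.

z = ln(100/35) / ln(49850/2833) = 1.0498 / 2.8677 = 0.3661
c = 35 / 2833^0.3661 = 35 / 18.36 = 1.907
A = (46/1.907)^(1/0.3661) ⇒ ln A = ln(24.13)/0.3661 = 8.6956
A = e^8.6956 ≈ 5977 acres

5980 acres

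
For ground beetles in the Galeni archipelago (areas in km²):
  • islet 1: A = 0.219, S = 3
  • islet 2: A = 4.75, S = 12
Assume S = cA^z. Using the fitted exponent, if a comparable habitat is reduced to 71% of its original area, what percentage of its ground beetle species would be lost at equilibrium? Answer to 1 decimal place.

z = ln(12/3) / ln(4.75/0.219) = 1.3863 / 3.0768 = 0.4506
S_new/S_old = (A_new/A_old)^z = 0.71^0.4506 = exp(0.4506 × -0.3425) = 0.857
Fraction lost = 1 − 0.857 = 0.143

14.3%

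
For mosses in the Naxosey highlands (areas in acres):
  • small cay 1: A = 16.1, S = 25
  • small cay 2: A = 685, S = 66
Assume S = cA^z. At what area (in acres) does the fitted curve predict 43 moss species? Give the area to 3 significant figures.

131 acres

z = ln(66/25) / ln(685/16.1) = 0.9708 / 3.7506 = 0.2588
c = 25 / 16.1^0.2588 = 25 / 2.053 = 12.18
A = (43/12.18)^(1/0.2588) ⇒ ln A = ln(3.531)/0.2588 = 4.8741
A = e^4.8741 ≈ 130.9 acres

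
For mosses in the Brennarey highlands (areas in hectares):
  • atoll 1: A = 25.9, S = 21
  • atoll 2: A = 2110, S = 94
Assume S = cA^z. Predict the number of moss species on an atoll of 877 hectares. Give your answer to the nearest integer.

z = ln(94/21) / ln(2110/25.9) = 1.4988 / 4.4002 = 0.3406
c = 21 / 25.9^0.3406 = 21 / 3.03 = 6.932
S₃ = 6.932 × 877^0.3406 = 6.932 × 10.06 ≈ 69.7

70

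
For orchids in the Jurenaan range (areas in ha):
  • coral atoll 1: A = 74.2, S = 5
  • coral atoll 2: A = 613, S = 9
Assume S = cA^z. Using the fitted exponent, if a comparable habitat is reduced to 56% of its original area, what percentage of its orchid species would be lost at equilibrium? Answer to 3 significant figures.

14.9%

z = ln(9/5) / ln(613/74.2) = 0.5878 / 2.1116 = 0.2784
S_new/S_old = (A_new/A_old)^z = 0.56^0.2784 = exp(0.2784 × -0.5798) = 0.851
Fraction lost = 1 − 0.851 = 0.149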